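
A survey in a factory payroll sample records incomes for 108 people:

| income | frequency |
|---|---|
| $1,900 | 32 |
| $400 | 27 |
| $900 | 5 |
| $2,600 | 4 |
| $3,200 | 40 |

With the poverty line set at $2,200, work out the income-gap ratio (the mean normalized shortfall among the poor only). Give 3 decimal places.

Poor units: 27×$400, 5×$900, 32×$1,900 (q = 64 of N = 108).
Relative gaps: 0.8182 (×27), 0.5909 (×5), 0.1364 (×32); sum = 29.409091.
I averages over the q = 64 poor units only: 29.409091 / 64 = 0.460.

0.460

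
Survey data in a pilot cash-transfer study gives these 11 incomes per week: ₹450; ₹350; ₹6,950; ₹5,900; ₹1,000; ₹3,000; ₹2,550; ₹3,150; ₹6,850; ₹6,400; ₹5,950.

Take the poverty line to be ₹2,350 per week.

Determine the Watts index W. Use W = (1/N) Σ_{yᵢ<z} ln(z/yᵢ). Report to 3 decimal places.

Incomes under z: ₹350, ₹450, ₹1,000 (q = 3 of N = 11).
Log gaps: ln(2350/350) = 1.9042; ln(2350/450) = 1.6529; ln(2350/1000) = 0.8544.
W = 4.411576 / 11 = 0.401.

0.401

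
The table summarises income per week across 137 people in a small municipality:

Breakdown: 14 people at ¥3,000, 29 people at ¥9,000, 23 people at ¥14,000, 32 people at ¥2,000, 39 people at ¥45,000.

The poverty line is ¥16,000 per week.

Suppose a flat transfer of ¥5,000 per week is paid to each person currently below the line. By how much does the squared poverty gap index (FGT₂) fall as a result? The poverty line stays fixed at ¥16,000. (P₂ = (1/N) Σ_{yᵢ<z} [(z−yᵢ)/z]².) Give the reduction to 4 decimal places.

Before: below the line — 32×¥2,000, 14×¥3,000, 29×¥9,000, 23×¥14,000; squared poverty gap index (FGT₂) = 0.289433.
After the ¥5,000 transfer: below the line — 32×¥7,000, 14×¥8,000, 29×¥14,000; squared poverty gap index (FGT₂) = 0.102760.
Reduction = 0.289433 − 0.102760 = 0.1867.

0.1867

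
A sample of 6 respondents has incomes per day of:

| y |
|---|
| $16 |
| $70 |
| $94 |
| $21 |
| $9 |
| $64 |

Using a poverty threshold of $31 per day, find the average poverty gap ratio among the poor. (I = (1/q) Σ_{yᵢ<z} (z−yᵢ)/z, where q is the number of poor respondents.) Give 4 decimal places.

0.5054

Below z: $9, $16, $21 (q = 3 of N = 6).
Relative gaps: 0.7097, 0.4839, 0.3226; sum = 1.516129.
I averages over the q = 3 poor units only: 1.516129 / 3 = 0.5054.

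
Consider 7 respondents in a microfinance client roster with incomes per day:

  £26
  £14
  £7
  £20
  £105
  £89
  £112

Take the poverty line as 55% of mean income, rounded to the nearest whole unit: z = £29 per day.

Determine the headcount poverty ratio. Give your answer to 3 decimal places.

0.571

4 of the 7 respondents have income below £29.
H = 4/7 = 0.571.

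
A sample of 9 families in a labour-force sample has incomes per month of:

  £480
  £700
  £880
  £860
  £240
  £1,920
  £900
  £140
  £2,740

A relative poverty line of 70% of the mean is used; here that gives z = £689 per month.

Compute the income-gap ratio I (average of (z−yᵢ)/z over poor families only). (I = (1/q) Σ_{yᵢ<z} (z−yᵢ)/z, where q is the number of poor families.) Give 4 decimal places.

Below z: £140, £240, £480 (q = 3 of N = 9).
Relative gaps: 0.7968, 0.6517, 0.3033; sum = 1.751814.
I averages over the q = 3 poor units only: 1.751814 / 3 = 0.5839.

0.5839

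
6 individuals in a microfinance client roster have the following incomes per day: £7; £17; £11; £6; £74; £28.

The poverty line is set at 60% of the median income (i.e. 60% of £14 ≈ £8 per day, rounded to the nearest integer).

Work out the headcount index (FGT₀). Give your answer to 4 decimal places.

0.3333

2 of the 6 individuals have income below £8.
H = 2/6 = 0.3333.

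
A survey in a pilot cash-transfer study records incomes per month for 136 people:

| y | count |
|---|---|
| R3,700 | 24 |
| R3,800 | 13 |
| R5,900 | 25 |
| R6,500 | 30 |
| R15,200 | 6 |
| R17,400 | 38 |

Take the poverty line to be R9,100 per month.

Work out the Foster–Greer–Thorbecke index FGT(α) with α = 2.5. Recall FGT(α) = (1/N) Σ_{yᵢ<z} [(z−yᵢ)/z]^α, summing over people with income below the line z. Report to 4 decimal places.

0.0957

Below z: 24×R3,700, 13×R3,800, 25×R5,900, 30×R6,500 (q = 92 of N = 136).
Gap ratios (z−y)/z: (9100−3700)/9100 = 0.5934 (×24); (9100−3800)/9100 = 0.5824 (×13); (9100−5900)/9100 = 0.3516 (×25); (9100−6500)/9100 = 0.2857 (×30).
Raised to α = 2.5: 0.27126 (×24); 0.25887 (×13); 0.07333 (×25); 0.04363 (×30).
Sum = 13.017754; FGT(2.5) = 13.017754 / 136 = 0.0957.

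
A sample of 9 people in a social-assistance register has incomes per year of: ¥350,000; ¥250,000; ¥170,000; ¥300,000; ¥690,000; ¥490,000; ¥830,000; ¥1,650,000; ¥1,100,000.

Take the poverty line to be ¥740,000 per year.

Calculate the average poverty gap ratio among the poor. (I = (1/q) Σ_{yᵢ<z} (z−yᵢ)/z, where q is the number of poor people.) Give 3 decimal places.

Incomes under z: ¥170,000, ¥250,000, ¥300,000, ¥350,000, ¥490,000, ¥690,000 (q = 6 of N = 9).
Shortfall ratios (z−y)/z: 0.7703, 0.6622, 0.5946, 0.5270, 0.3378, 0.0676; sum = 2.959459.
The income-gap ratio divides by q (the poor only): 2.959459 / 6 = 0.493.

0.493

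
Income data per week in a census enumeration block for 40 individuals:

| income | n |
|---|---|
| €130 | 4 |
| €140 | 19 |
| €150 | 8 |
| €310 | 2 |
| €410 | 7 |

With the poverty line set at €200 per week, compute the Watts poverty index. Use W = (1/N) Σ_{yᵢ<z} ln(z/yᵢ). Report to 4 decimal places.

Incomes under z: 4×€130, 19×€140, 8×€150 (q = 31 of N = 40).
ln(z/y) terms: ln(200/130) = 0.4308 (×4); ln(200/140) = 0.3567 (×19); ln(200/150) = 0.2877 (×8).
W = 10.801412 / 40 = 0.2700.

0.2700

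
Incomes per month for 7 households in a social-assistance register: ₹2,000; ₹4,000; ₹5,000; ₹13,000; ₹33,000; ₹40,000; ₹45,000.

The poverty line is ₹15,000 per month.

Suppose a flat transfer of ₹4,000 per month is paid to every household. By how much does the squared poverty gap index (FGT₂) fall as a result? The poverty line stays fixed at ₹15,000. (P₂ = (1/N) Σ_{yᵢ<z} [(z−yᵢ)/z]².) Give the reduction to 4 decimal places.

0.1448

Before: below the line — ₹2,000, ₹4,000, ₹5,000, ₹13,000; squared poverty gap index (FGT₂) = 0.250159.
After the ₹4,000 transfer: below the line — ₹6,000, ₹8,000, ₹9,000; squared poverty gap index (FGT₂) = 0.105397.
Reduction = 0.250159 − 0.105397 = 0.1448.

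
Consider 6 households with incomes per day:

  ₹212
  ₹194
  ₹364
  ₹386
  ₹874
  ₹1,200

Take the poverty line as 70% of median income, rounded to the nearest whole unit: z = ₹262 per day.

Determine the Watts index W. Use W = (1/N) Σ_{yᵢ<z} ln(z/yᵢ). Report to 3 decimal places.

Poor units: ₹194, ₹212 (q = 2 of N = 6).
Log gaps: ln(262/194) = 0.3005; ln(262/212) = 0.2118.
W = 0.512245 / 6 = 0.085.

0.085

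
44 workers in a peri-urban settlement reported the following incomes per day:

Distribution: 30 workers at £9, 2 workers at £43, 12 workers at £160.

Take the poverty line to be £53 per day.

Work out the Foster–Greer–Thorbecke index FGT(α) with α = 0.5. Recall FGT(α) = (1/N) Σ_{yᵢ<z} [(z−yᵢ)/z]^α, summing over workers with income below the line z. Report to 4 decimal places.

Incomes under z: 30×£9, 2×£43 (q = 32 of N = 44).
Shortfall ratios: (53−9)/53 = 0.8302 (×30); (53−43)/53 = 0.1887 (×2).
Raised to α = 0.5: 0.91115 (×30); 0.43437 (×2).
Sum = 28.203152; FGT(0.5) = 28.203152 / 44 = 0.6410.

0.6410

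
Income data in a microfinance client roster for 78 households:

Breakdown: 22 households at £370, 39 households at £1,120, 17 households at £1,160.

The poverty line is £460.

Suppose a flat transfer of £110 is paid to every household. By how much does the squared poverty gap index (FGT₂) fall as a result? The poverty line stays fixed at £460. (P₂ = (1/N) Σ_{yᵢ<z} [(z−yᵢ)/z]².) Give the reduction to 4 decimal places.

0.0108

Before: below the line — 22×£370; squared poverty gap index (FGT₂) = 0.010797.
After the £110 transfer: below the line — none; squared poverty gap index (FGT₂) = 0.000000.
Reduction = 0.010797 − 0.000000 = 0.0108.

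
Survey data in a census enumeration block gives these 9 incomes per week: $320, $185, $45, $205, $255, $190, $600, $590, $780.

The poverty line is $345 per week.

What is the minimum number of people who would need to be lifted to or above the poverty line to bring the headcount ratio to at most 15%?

5

Currently q = 6 of N = 9 are below the line (H = 0.667).
A headcount ratio of at most 15% allows at most ⌊0.15 × 9⌋ = 1 poor people.
So at least 6 − 1 = 5 must be lifted.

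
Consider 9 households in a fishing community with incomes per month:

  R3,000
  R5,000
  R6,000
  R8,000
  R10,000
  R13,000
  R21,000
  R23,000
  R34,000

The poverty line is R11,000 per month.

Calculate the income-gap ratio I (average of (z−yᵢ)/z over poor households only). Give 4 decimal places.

Below the line: R3,000, R5,000, R6,000, R8,000, R10,000 (q = 5 of N = 9).
Relative gaps: 0.7273, 0.5455, 0.4545, 0.2727, 0.0909; sum = 2.090909.
The income-gap ratio divides by q (the poor only): 2.090909 / 5 = 0.4182.

0.4182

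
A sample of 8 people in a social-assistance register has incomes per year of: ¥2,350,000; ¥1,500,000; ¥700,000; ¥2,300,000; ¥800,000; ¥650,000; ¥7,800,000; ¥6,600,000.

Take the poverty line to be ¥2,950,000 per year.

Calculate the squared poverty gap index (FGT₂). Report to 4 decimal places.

0.2565

Below z: ¥650,000, ¥700,000, ¥800,000, ¥1,500,000, ¥2,300,000, ¥2,350,000 (q = 6 of N = 8).
Gap ratios (z−y)/z: (2950000−650000)/2950000 = 0.7797; (2950000−700000)/2950000 = 0.7627; (2950000−800000)/2950000 = 0.7288; (2950000−1500000)/2950000 = 0.4915; (2950000−2300000)/2950000 = 0.2203; (2950000−2350000)/2950000 = 0.2034.
Squared: 0.6079; 0.5817; 0.5312; 0.2416; 0.0485; 0.0414.
Sum = 2.052284; P₂ = 2.052284 / 8 = 0.2565.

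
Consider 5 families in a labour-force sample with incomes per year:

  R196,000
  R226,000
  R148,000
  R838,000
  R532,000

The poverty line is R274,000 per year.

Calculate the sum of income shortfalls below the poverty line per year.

Below the line: R148,000, R196,000, R226,000 (q = 3 of N = 5).
Individual gaps: 274000−148000 = 126000; 274000−196000 = 78000; 274000−226000 = 48000.
Aggregate gap = R252,000.

R252,000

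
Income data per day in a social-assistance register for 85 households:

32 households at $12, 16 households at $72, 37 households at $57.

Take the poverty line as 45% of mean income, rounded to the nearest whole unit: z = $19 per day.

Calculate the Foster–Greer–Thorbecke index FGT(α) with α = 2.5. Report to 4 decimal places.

0.0310

Below the line: 32×$12 (q = 32 of N = 85).
Gap ratios (z−y)/z: (19−12)/19 = 0.3684 (×32).
Raised to α = 2.5: 0.08239 (×32).
Sum = 2.636399; FGT(2.5) = 2.636399 / 85 = 0.0310.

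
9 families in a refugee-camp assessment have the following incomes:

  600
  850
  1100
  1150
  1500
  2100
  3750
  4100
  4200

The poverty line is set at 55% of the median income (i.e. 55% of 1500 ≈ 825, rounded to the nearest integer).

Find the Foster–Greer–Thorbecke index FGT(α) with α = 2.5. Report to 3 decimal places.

Incomes under z: 600 (q = 1 of N = 9).
Gap ratios (z−y)/z: (825−600)/825 = 0.2727.
Raised to α = 2.5: 0.03884.
Sum = 0.038844; FGT(2.5) = 0.038844 / 9 = 0.004.

0.004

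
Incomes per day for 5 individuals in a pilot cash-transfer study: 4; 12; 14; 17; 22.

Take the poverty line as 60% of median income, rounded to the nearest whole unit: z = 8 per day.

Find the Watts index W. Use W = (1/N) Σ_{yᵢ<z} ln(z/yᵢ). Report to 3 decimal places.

0.139

Poor units: 4 (q = 1 of N = 5).
Log gaps: ln(8/4) = 0.6931.
W = 0.693147 / 5 = 0.139.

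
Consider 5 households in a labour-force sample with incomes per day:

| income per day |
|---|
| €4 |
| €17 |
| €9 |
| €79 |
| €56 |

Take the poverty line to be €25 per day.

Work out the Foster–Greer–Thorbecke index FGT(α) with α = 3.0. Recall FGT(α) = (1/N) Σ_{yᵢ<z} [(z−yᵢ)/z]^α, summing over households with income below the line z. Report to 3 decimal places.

0.178

Below z: €4, €9, €17 (q = 3 of N = 5).
Shortfall ratios: (25−4)/25 = 0.8400; (25−9)/25 = 0.6400; (25−17)/25 = 0.3200.
Raised to α = 3.0: 0.59270; 0.26214; 0.03277.
Sum = 0.887616; FGT(3.0) = 0.887616 / 5 = 0.178.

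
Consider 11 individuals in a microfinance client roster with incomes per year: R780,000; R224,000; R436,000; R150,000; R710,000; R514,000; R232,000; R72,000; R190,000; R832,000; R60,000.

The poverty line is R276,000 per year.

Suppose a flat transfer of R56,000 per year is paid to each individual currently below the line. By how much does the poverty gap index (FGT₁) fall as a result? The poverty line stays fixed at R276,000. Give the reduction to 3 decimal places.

0.105

Before: below the line — R60,000, R72,000, R150,000, R190,000, R224,000, R232,000; poverty gap index (FGT₁) = 0.23979.
After the R56,000 transfer: below the line — R116,000, R128,000, R206,000, R246,000; poverty gap index (FGT₁) = 0.13439.
Reduction = 0.23979 − 0.13439 = 0.105.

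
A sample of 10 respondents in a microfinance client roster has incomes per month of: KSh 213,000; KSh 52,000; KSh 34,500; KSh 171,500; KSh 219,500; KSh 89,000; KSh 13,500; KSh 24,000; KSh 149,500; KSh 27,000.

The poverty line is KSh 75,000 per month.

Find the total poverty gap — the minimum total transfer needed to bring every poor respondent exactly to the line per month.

KSh 224,000

Below z: KSh 13,500, KSh 24,000, KSh 27,000, KSh 34,500, KSh 52,000 (q = 5 of N = 10).
Individual gaps: 75000−13500 = 61500; 75000−24000 = 51000; 75000−27000 = 48000; 75000−34500 = 40500; 75000−52000 = 23000.
Aggregate gap = KSh 224,000.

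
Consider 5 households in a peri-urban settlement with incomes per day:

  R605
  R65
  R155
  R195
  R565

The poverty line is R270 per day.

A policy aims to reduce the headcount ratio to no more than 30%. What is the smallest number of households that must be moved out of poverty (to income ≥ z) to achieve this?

2

Currently q = 3 of N = 5 are below the line (H = 0.600).
A headcount ratio of at most 30% allows at most ⌊0.30 × 5⌋ = 1 poor households.
So at least 3 − 1 = 2 must be lifted.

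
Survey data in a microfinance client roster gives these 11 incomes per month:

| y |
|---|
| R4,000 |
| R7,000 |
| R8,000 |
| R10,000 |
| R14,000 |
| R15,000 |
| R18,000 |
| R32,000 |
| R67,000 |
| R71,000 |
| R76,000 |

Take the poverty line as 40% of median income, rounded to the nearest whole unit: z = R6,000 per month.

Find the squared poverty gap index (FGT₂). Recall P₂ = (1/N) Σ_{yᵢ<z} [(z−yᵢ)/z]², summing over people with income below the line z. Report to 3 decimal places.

0.010

Below z: R4,000 (q = 1 of N = 11).
Shortfall ratios: (6000−4000)/6000 = 0.3333.
Squared: 0.1111.
Sum = 0.111111; P₂ = 0.111111 / 11 = 0.010.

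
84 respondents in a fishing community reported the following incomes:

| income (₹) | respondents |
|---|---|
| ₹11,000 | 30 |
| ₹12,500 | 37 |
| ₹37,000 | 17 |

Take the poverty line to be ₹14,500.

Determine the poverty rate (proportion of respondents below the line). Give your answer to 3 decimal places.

67 of the 84 respondents have income below ₹14,500.
H = 67/84 = 0.798.

0.798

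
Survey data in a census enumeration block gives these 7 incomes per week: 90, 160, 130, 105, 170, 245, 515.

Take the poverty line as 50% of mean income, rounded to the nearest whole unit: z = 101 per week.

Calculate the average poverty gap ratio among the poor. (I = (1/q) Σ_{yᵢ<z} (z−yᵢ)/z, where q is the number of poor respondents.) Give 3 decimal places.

0.109

Incomes under z: 90 (q = 1 of N = 7).
Shortfall ratios (z−y)/z: 0.1089; sum = 0.108911.
The income-gap ratio divides by q (the poor only): 0.108911 / 1 = 0.109.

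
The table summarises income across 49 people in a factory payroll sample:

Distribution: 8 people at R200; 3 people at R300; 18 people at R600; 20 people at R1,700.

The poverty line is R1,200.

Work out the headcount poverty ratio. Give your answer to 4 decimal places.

29 of the 49 people have income below R1,200.
H = 29/49 = 0.5918.

0.5918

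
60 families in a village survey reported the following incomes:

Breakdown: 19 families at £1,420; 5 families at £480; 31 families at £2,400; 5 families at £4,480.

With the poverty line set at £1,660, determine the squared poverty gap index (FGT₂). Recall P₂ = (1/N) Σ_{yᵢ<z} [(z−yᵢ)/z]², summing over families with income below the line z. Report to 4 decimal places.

0.0487

Below z: 5×£480, 19×£1,420 (q = 24 of N = 60).
Normalized shortfalls: (1660−480)/1660 = 0.7108 (×5); (1660−1420)/1660 = 0.1446 (×19).
Squared: 0.5053 (×5); 0.0209 (×19).
Sum = 2.923646; P₂ = 2.923646 / 60 = 0.0487.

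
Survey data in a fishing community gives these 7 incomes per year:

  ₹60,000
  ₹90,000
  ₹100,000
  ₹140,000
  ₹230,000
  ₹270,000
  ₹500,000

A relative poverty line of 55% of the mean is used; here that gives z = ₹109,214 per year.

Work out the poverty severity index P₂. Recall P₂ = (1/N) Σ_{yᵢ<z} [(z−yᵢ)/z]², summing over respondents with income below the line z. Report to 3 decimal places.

Below z: ₹60,000, ₹90,000, ₹100,000 (q = 3 of N = 7).
Normalized shortfalls: (109214−60000)/109214 = 0.4506; (109214−90000)/109214 = 0.1759; (109214−100000)/109214 = 0.0844.
Squared: 0.2031; 0.0310; 0.0071.
Sum = 0.241127; P₂ = 0.241127 / 7 = 0.034.

0.034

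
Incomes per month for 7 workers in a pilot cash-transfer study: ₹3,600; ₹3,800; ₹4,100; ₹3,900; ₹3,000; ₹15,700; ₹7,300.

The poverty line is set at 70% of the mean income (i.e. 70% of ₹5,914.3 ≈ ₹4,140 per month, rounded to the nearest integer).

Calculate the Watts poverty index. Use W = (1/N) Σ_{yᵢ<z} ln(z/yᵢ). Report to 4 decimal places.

0.0881

Below z: ₹3,000, ₹3,600, ₹3,800, ₹3,900, ₹4,100 (q = 5 of N = 7).
Log shortfalls: ln(4140/3000) = 0.3221; ln(4140/3600) = 0.1398; ln(4140/3800) = 0.0857; ln(4140/3900) = 0.0597; ln(4140/4100) = 0.0097.
W = 0.616968 / 7 = 0.0881.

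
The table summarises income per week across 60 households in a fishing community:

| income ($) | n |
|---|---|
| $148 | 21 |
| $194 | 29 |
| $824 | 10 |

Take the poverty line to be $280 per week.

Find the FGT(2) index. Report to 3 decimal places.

0.123

Below z: 21×$148, 29×$194 (q = 50 of N = 60).
Normalized shortfalls: (280−148)/280 = 0.4714 (×21); (280−194)/280 = 0.3071 (×29).
Squared: 0.2222 (×21); 0.0943 (×29).
Sum = 7.402908; P₂ = 7.402908 / 60 = 0.123.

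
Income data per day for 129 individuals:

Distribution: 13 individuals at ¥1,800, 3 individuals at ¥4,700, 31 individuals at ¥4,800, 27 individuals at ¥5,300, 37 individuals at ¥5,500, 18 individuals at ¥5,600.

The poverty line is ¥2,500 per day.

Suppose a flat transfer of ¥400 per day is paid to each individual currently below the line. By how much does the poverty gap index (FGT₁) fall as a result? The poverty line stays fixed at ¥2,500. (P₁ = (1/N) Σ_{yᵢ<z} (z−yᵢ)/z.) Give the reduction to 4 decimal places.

Before: below the line — 13×¥1,800; poverty gap index (FGT₁) = 0.028217.
After the ¥400 transfer: below the line — 13×¥2,200; poverty gap index (FGT₁) = 0.012093.
Reduction = 0.028217 − 0.012093 = 0.0161.

0.0161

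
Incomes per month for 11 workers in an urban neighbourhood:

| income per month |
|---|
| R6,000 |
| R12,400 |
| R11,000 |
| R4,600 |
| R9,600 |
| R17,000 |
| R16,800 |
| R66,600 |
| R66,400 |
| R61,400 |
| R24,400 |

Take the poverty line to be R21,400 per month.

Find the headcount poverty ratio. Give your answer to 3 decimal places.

0.636

7 of the 11 workers have income below R21,400.
H = 7/11 = 0.636.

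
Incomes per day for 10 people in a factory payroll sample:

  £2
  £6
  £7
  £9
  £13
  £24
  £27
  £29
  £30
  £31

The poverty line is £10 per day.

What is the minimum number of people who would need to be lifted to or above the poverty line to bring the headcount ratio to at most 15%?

3

4 of the 10 people are poor, so H = 4/10 = 0.400.
A headcount ratio of at most 15% allows at most ⌊0.15 × 10⌋ = 1 poor people.
So at least 4 − 1 = 3 must be lifted.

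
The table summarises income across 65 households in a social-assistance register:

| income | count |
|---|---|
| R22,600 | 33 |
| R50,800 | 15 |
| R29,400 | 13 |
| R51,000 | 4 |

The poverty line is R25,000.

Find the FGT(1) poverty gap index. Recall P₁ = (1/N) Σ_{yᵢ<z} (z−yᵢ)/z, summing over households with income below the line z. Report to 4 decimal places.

0.0487

Poor units: 33×R22,600 (q = 33 of N = 65).
Shortfall ratios: (25000−22600)/25000 = 0.0960 (×33).
Sum of shortfalls = 3.168000; P₁ averages over all N: 3.168000 / 65 = 0.0487.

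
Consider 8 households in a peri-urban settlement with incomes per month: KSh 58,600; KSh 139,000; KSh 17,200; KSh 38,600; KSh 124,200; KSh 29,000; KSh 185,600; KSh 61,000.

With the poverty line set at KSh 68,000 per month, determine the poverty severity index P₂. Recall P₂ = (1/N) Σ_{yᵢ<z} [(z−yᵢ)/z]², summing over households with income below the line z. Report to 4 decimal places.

Incomes under z: KSh 17,200, KSh 29,000, KSh 38,600, KSh 58,600, KSh 61,000 (q = 5 of N = 8).
Normalized shortfalls: (68000−17200)/68000 = 0.7471; (68000−29000)/68000 = 0.5735; (68000−38600)/68000 = 0.4324; (68000−58600)/68000 = 0.1382; (68000−61000)/68000 = 0.1029.
Squared: 0.5581; 0.3289; 0.1869; 0.0191; 0.0106.
Sum = 1.103668; P₂ = 1.103668 / 8 = 0.1380.

0.1380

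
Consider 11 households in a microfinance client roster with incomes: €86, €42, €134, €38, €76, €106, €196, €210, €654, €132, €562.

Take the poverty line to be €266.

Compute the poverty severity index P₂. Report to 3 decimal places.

Poor units: €38, €42, €76, €86, €106, €132, €134, €196, €210 (q = 9 of N = 11).
Shortfall ratios: (266−38)/266 = 0.8571; (266−42)/266 = 0.8421; (266−76)/266 = 0.7143; (266−86)/266 = 0.6767; (266−106)/266 = 0.6015; (266−132)/266 = 0.5038; (266−134)/266 = 0.4962; (266−196)/266 = 0.2632; (266−210)/266 = 0.2105.
Squared: 0.7347; 0.7091; 0.5102; 0.4579; 0.3618; 0.2538; 0.2463; 0.0693; 0.0443.
Sum = 3.387359; P₂ = 3.387359 / 11 = 0.308.

0.308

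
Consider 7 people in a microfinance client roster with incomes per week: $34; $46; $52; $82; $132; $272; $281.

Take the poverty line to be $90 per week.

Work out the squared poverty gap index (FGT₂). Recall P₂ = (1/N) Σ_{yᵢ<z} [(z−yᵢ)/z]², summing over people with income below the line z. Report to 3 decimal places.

Below the line: $34, $46, $52, $82 (q = 4 of N = 7).
Relative gaps: (90−34)/90 = 0.6222; (90−46)/90 = 0.4889; (90−52)/90 = 0.4222; (90−82)/90 = 0.0889.
Squared: 0.3872; 0.2390; 0.1783; 0.0079.
Sum = 0.812346; P₂ = 0.812346 / 7 = 0.116.

0.116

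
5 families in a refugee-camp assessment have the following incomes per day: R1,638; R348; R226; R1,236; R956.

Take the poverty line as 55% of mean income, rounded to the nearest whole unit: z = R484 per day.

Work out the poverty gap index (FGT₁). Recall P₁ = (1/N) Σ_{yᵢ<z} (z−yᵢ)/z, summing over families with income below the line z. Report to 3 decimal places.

0.163

Below the line: R226, R348 (q = 2 of N = 5).
Shortfall ratios: (484−226)/484 = 0.5331; (484−348)/484 = 0.2810.
Sum of shortfalls = 0.814050; P₁ averages over all N: 0.814050 / 5 = 0.163.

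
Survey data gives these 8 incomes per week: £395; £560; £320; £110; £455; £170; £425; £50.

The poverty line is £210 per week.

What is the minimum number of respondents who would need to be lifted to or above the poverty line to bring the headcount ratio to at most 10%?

3

3 of the 8 respondents are poor, so H = 3/8 = 0.375.
A headcount ratio of at most 10% allows at most ⌊0.10 × 8⌋ = 0 poor respondents.
So at least 3 − 0 = 3 must be lifted.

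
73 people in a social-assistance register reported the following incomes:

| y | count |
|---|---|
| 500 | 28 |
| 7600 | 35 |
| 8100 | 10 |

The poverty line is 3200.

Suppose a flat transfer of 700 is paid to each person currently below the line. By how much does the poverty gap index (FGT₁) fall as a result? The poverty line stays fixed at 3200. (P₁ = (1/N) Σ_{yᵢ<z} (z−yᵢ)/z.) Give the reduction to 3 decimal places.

Before: below the line — 28×500; poverty gap index (FGT₁) = 0.32363.
After the 700 transfer: below the line — 28×1200; poverty gap index (FGT₁) = 0.23973.
Reduction = 0.32363 − 0.23973 = 0.084.

0.084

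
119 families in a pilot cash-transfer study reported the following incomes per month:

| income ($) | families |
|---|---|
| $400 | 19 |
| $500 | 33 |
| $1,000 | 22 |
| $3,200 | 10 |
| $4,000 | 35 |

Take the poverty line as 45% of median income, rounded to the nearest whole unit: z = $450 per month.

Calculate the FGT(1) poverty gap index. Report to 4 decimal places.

Incomes under z: 19×$400 (q = 19 of N = 119).
Shortfall ratios: (450−400)/450 = 0.1111 (×19).
Σ = 2.111111. Dividing by the full population N = 119 gives P₁ = 0.0177.

0.0177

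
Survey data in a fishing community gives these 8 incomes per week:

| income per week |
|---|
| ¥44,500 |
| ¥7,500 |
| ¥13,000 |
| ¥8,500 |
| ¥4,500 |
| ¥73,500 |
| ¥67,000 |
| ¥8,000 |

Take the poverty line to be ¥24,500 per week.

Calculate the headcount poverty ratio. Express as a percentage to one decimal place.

62.5%

5 of the 8 workers have income below ¥24,500.
H = 5/8 = 62.5%.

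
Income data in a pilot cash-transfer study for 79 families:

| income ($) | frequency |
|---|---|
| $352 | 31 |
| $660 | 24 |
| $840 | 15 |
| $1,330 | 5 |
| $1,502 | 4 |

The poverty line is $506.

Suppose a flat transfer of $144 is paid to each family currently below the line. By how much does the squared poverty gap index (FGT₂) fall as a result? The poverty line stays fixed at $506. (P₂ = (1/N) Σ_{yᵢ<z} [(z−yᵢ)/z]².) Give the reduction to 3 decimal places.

0.036

Before: below the line — 31×$352; squared poverty gap index (FGT₂) = 0.03635.
After the $144 transfer: below the line — 31×$496; squared poverty gap index (FGT₂) = 0.00015.
Reduction = 0.03635 − 0.00015 = 0.036.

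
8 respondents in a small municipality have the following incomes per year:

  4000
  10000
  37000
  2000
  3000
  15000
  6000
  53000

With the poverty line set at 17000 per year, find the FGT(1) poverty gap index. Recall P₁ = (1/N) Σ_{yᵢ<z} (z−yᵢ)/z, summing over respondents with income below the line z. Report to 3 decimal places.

0.456

Poor units: 2000, 3000, 4000, 6000, 10000, 15000 (q = 6 of N = 8).
Normalized shortfalls: (17000−2000)/17000 = 0.8824; (17000−3000)/17000 = 0.8235; (17000−4000)/17000 = 0.7647; (17000−6000)/17000 = 0.6471; (17000−10000)/17000 = 0.4118; (17000−15000)/17000 = 0.1176.
Σ = 3.647059. Dividing by the full population N = 8 gives P₁ = 0.456.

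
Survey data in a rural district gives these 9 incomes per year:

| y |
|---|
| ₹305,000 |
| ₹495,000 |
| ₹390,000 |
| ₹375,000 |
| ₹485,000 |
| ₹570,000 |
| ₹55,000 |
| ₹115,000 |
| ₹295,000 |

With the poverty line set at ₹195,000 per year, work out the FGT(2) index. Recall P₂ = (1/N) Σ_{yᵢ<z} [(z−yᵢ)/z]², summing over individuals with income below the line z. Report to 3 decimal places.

Below z: ₹55,000, ₹115,000 (q = 2 of N = 9).
Normalized shortfalls: (195000−55000)/195000 = 0.7179; (195000−115000)/195000 = 0.4103.
Squared: 0.5155; 0.1683.
Sum = 0.683761; P₂ = 0.683761 / 9 = 0.076.

0.076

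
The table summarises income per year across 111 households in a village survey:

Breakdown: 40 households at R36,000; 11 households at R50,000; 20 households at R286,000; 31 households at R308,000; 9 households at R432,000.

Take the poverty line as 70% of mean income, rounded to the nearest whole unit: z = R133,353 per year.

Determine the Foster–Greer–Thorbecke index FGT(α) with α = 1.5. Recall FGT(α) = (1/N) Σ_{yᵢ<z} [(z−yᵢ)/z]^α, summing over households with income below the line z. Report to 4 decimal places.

Poor units: 40×R36,000, 11×R50,000 (q = 51 of N = 111).
Normalized shortfalls: (133353−36000)/133353 = 0.7300 (×40); (133353−50000)/133353 = 0.6251 (×11).
Raised to α = 1.5: 0.62376 (×40); 0.49417 (×11).
Sum = 30.386418; FGT(1.5) = 30.386418 / 111 = 0.2738.

0.2738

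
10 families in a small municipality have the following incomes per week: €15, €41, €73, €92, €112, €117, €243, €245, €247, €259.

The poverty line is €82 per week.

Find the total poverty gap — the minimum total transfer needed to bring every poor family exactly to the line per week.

€117

Poor units: €15, €41, €73 (q = 3 of N = 10).
Individual gaps: 82−15 = 67; 82−41 = 41; 82−73 = 9.
Aggregate gap = €117.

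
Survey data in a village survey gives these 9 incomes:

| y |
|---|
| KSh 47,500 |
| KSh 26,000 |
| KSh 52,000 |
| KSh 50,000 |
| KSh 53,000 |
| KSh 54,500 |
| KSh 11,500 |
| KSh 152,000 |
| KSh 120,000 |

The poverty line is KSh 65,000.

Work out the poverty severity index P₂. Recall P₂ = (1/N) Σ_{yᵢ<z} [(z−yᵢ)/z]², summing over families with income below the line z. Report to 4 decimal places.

0.1404

Poor units: KSh 11,500, KSh 26,000, KSh 47,500, KSh 50,000, KSh 52,000, KSh 53,000, KSh 54,500 (q = 7 of N = 9).
Normalized shortfalls: (65000−11500)/65000 = 0.8231; (65000−26000)/65000 = 0.6000; (65000−47500)/65000 = 0.2692; (65000−50000)/65000 = 0.2308; (65000−52000)/65000 = 0.2000; (65000−53000)/65000 = 0.1846; (65000−54500)/65000 = 0.1615.
Squared: 0.6775; 0.3600; 0.0725; 0.0533; 0.0400; 0.0341; 0.0261.
Sum = 1.263373; P₂ = 1.263373 / 9 = 0.1404.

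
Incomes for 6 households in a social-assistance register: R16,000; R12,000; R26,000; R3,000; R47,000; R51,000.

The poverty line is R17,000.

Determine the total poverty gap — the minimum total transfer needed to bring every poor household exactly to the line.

R20,000

Poor units: R3,000, R12,000, R16,000 (q = 3 of N = 6).
Individual gaps: 17000−3000 = 14000; 17000−12000 = 5000; 17000−16000 = 1000.
Aggregate gap = R20,000.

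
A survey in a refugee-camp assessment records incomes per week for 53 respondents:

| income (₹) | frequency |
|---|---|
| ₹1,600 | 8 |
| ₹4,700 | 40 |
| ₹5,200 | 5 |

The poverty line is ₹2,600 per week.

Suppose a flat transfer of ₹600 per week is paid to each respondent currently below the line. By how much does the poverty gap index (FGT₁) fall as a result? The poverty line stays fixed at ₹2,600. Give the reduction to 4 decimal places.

Before: below the line — 8×₹1,600; poverty gap index (FGT₁) = 0.058055.
After the ₹600 transfer: below the line — 8×₹2,200; poverty gap index (FGT₁) = 0.023222.
Reduction = 0.058055 − 0.023222 = 0.0348.

0.0348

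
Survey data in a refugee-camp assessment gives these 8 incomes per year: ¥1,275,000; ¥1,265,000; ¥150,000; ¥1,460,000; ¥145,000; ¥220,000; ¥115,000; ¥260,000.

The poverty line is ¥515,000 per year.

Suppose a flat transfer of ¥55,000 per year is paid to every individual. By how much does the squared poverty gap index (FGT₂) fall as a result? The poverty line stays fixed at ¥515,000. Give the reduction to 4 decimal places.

Before: below the line — ¥115,000, ¥145,000, ¥150,000, ¥220,000, ¥260,000; squared poverty gap index (FGT₂) = 0.274378.
After the ¥55,000 transfer: below the line — ¥170,000, ¥200,000, ¥205,000, ¥275,000, ¥315,000; squared poverty gap index (FGT₂) = 0.194151.
Reduction = 0.274378 − 0.194151 = 0.0802.

0.0802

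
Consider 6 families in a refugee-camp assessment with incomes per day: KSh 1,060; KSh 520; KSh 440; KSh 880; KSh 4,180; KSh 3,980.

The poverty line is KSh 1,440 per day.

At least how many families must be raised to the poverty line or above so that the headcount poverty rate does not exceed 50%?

Currently q = 4 of N = 6 are below the line (H = 0.667).
A headcount ratio of at most 50% allows at most ⌊0.50 × 6⌋ = 3 poor families.
So at least 4 − 3 = 1 must be lifted.

1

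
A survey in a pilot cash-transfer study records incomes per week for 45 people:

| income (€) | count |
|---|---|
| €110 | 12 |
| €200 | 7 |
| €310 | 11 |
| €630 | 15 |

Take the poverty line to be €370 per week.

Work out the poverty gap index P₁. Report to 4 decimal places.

Below the line: 12×€110, 7×€200, 11×€310 (q = 30 of N = 45).
Gap ratios (z−y)/z: (370−110)/370 = 0.7027 (×12); (370−200)/370 = 0.4595 (×7); (370−310)/370 = 0.1622 (×11).
Sum of shortfalls = 13.432432; P₁ averages over all N: 13.432432 / 45 = 0.2985.

0.2985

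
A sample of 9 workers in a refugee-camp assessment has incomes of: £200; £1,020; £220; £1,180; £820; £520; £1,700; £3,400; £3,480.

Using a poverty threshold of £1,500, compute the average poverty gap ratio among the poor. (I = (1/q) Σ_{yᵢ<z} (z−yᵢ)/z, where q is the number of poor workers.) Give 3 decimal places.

0.560

Poor units: £200, £220, £520, £820, £1,020, £1,180 (q = 6 of N = 9).
Shortfall ratios (z−y)/z: 0.8667, 0.8533, 0.6533, 0.4533, 0.3200, 0.2133; sum = 3.360000.
I averages over the q = 6 poor units only: 3.360000 / 6 = 0.560.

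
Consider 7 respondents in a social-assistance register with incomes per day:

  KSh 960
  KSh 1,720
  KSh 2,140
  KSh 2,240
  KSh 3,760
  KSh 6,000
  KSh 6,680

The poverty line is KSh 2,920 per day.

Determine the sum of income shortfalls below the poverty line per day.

Below the line: KSh 960, KSh 1,720, KSh 2,140, KSh 2,240 (q = 4 of N = 7).
Individual gaps: 2920−960 = 1960; 2920−1720 = 1200; 2920−2140 = 780; 2920−2240 = 680.
Aggregate gap = KSh 4,620.

KSh 4,620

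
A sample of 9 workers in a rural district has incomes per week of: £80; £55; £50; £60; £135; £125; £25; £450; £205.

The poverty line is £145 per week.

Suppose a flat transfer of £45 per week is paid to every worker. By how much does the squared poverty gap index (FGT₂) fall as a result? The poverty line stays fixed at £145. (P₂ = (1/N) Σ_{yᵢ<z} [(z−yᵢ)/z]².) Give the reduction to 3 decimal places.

Before: below the line — £25, £50, £55, £60, £80, £125, £135; squared poverty gap index (FGT₂) = 0.22975.
After the £45 transfer: below the line — £70, £95, £100, £105, £125; squared poverty gap index (FGT₂) = 0.06421.
Reduction = 0.22975 − 0.06421 = 0.166.

0.166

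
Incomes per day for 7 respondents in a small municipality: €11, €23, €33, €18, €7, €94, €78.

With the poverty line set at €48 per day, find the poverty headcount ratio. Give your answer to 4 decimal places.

5 of the 7 respondents have income below €48.
H = 5/7 = 0.7143.

0.7143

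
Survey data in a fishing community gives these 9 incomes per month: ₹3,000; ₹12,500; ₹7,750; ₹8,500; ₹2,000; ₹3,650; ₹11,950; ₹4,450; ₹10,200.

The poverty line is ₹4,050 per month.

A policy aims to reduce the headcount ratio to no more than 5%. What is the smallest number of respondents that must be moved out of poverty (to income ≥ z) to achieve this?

3

Currently q = 3 of N = 9 are below the line (H = 0.333).
A headcount ratio of at most 5% allows at most ⌊0.05 × 9⌋ = 0 poor respondents.
So at least 3 − 0 = 3 must be lifted.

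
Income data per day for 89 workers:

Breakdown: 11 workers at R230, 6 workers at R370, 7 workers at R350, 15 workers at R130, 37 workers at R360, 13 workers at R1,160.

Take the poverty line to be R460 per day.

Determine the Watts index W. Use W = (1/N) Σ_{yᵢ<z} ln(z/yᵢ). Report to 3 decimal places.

Below the line: 15×R130, 11×R230, 7×R350, 37×R360, 6×R370 (q = 76 of N = 89).
ln(z/y) terms: ln(460/130) = 1.2637 (×15); ln(460/230) = 0.6931 (×11); ln(460/350) = 0.2733 (×7); ln(460/360) = 0.2451 (×37); ln(460/370) = 0.2177 (×6).
W = 38.868925 / 89 = 0.437.

0.437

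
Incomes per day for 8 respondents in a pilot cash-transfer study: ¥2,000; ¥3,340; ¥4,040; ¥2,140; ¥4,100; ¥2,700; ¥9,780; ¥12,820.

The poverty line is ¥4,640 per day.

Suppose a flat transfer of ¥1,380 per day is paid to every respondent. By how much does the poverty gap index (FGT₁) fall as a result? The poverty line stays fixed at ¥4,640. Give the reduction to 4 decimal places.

Before: below the line — ¥2,000, ¥2,140, ¥2,700, ¥3,340, ¥4,040, ¥4,100; poverty gap index (FGT₁) = 0.256466.
After the ¥1,380 transfer: below the line — ¥3,380, ¥3,520, ¥4,080; poverty gap index (FGT₁) = 0.079203.
Reduction = 0.256466 − 0.079203 = 0.1773.

0.1773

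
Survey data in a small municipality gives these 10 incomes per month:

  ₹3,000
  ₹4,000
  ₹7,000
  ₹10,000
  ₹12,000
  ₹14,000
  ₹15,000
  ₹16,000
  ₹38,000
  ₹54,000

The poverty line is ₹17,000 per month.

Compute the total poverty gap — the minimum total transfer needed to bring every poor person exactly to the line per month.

₹55,000

Incomes under z: ₹3,000, ₹4,000, ₹7,000, ₹10,000, ₹12,000, ₹14,000, ₹15,000, ₹16,000 (q = 8 of N = 10).
Individual gaps: 17000−3000 = 14000; 17000−4000 = 13000; 17000−7000 = 10000; 17000−10000 = 7000; 17000−12000 = 5000; 17000−14000 = 3000; 17000−15000 = 2000; 17000−16000 = 1000.
Aggregate gap = ₹55,000.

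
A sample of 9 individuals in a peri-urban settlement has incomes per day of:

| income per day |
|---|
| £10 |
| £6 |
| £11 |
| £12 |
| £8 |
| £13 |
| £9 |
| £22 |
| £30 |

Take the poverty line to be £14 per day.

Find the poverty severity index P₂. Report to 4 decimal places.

Below the line: £6, £8, £9, £10, £11, £12, £13 (q = 7 of N = 9).
Shortfall ratios: (14−6)/14 = 0.5714; (14−8)/14 = 0.4286; (14−9)/14 = 0.3571; (14−10)/14 = 0.2857; (14−11)/14 = 0.2143; (14−12)/14 = 0.1429; (14−13)/14 = 0.0714.
Squared: 0.3265; 0.1837; 0.1276; 0.0816; 0.0459; 0.0204; 0.0051.
Sum = 0.790816; P₂ = 0.790816 / 9 = 0.0879.

0.0879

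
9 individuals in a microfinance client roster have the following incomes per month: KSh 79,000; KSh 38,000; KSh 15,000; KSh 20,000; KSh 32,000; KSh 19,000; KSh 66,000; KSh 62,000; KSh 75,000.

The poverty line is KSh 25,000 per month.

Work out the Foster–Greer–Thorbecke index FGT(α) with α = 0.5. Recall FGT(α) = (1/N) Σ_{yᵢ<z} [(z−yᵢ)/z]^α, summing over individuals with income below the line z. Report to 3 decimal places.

Below the line: KSh 15,000, KSh 19,000, KSh 20,000 (q = 3 of N = 9).
Shortfall ratios: (25000−15000)/25000 = 0.4000; (25000−19000)/25000 = 0.2400; (25000−20000)/25000 = 0.2000.
Raised to α = 0.5: 0.63246; 0.48990; 0.44721.
Sum = 1.569567; FGT(0.5) = 1.569567 / 9 = 0.174.

0.174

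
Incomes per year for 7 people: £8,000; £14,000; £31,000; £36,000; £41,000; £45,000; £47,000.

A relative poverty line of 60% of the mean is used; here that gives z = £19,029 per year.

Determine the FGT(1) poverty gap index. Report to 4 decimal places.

0.1206

Below z: £8,000, £14,000 (q = 2 of N = 7).
Shortfall ratios: (19029−8000)/19029 = 0.5796; (19029−14000)/19029 = 0.2643.
Σ = 0.843870. Dividing by the full population N = 7 gives P₁ = 0.1206.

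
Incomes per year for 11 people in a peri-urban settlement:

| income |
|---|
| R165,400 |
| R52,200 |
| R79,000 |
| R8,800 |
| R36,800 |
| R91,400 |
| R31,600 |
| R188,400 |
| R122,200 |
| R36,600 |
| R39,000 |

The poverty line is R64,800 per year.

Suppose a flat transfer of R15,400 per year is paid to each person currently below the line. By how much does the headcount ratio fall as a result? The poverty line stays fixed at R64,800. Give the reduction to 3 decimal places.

Before: below the line — R8,800, R31,600, R36,600, R36,800, R39,000, R52,200; headcount ratio = 0.54545.
After the R15,400 transfer: below the line — R24,200, R47,000, R52,000, R52,200, R54,400; headcount ratio = 0.45455.
Reduction = 0.54545 − 0.45455 = 0.091.

0.091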